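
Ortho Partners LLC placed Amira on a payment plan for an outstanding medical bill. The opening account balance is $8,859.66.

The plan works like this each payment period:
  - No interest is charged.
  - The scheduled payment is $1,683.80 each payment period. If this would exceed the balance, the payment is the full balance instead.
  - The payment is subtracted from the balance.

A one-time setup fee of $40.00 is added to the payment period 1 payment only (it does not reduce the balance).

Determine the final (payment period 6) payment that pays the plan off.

$440.66

Payment period 1: $8,859.66 − $1,683.80 (+ $40.00 fee) → $7,175.86
Payment period 2: $7,175.86 − $1,683.80 → $5,492.06
Payment period 3: $5,492.06 − $1,683.80 → $3,808.26
Payment period 4: $3,808.26 − $1,683.80 → $2,124.46
Payment period 5: $2,124.46 − $1,683.80 → $440.66
Payment period 6: $440.66 − $440.66 → $0.00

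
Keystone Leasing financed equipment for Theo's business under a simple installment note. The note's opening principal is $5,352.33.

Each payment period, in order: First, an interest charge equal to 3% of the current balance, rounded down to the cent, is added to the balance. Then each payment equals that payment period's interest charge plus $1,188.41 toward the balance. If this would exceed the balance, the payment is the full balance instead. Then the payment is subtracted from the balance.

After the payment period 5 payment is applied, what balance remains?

Payment period 1: $5,352.33 +$160.56 interest = $5,512.89; pay $1,348.97 → $4,163.92
Payment period 2: $4,163.92 +$124.91 interest = $4,288.83; pay $1,313.32 → $2,975.51
Payment period 3: $2,975.51 +$89.26 interest = $3,064.77; pay $1,277.67 → $1,787.10
Payment period 4: $1,787.10 +$53.61 interest = $1,840.71; pay $1,242.02 → $598.69
Payment period 5: $598.69 +$17.96 interest = $616.65; pay $616.65 → $0.00

$0.00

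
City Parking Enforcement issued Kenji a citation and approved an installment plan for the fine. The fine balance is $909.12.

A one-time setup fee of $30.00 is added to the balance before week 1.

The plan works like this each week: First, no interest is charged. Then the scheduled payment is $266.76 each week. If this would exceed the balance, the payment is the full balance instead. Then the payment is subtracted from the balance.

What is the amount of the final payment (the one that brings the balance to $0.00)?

# | Opening | Payment | End bal
1 | $939.12 | $266.76 | $672.36
2 | $672.36 | $266.76 | $405.60
3 | $405.60 | $266.76 | $138.84
4 | $138.84 | $138.84 | $0.00

$138.84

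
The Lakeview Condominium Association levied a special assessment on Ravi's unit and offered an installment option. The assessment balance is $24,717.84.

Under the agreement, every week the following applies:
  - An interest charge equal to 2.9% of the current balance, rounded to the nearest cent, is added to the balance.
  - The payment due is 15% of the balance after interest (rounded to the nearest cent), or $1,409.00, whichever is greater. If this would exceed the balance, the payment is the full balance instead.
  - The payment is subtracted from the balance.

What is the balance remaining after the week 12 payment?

$3,605.82

Week 1: opening $24,717.84; interest $716.82 → $25,434.66; payment $3,815.20; balance $21,619.46
Week 2: opening $21,619.46; interest $626.96 → $22,246.42; payment $3,336.96; balance $18,909.46
Week 3: opening $18,909.46; interest $548.37 → $19,457.83; payment $2,918.67; balance $16,539.16
Week 4: opening $16,539.16; interest $479.64 → $17,018.80; payment $2,552.82; balance $14,465.98
Week 5: opening $14,465.98; interest $419.51 → $14,885.49; payment $2,232.82; balance $12,652.67
Week 6: opening $12,652.67; interest $366.93 → $13,019.60; payment $1,952.94; balance $11,066.66
Week 7: opening $11,066.66; interest $320.93 → $11,387.59; payment $1,708.14; balance $9,679.45
Week 8: opening $9,679.45; interest $280.70 → $9,960.15; payment $1,494.02; balance $8,466.13
Week 9: opening $8,466.13; interest $245.52 → $8,711.65; payment $1,409.00; balance $7,302.65
Week 10: opening $7,302.65; interest $211.78 → $7,514.43; payment $1,409.00; balance $6,105.43
Week 11: opening $6,105.43; interest $177.06 → $6,282.49; payment $1,409.00; balance $4,873.49
Week 12: opening $4,873.49; interest $141.33 → $5,014.82; payment $1,409.00; balance $3,605.82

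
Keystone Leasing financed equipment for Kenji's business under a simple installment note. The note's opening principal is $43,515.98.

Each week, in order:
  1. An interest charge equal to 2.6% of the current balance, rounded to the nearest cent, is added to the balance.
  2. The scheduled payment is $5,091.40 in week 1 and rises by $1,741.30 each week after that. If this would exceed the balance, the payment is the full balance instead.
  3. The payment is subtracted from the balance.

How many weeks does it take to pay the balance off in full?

Week 1: opening $43,515.98; interest $1,131.42 → $44,647.40; payment $5,091.40; balance $39,556.00
Week 2: opening $39,556.00; interest $1,028.46 → $40,584.46; payment $6,832.70; balance $33,751.76
Week 3: opening $33,751.76; interest $877.55 → $34,629.31; payment $8,574.00; balance $26,055.31
Week 4: opening $26,055.31; interest $677.44 → $26,732.75; payment $10,315.30; balance $16,417.45
Week 5: opening $16,417.45; interest $426.85 → $16,844.30; payment $12,056.60; balance $4,787.70
Week 6: opening $4,787.70; interest $124.48 → $4,912.18; payment $4,912.18; balance $0.00
Balance reaches $0.00 in week 6.

6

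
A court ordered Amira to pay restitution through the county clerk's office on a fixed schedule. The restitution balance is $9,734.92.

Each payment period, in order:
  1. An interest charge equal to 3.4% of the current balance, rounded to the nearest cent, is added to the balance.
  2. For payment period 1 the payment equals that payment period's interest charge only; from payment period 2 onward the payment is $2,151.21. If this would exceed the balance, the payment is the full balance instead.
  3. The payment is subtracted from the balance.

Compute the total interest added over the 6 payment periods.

Payment period 1: $9,734.92 +$330.99 interest = $10,065.91; pay $330.99 → $9,734.92
Payment period 2: $9,734.92 +$330.99 interest = $10,065.91; pay $2,151.21 → $7,914.70
Payment period 3: $7,914.70 +$269.10 interest = $8,183.80; pay $2,151.21 → $6,032.59
Payment period 4: $6,032.59 +$205.11 interest = $6,237.70; pay $2,151.21 → $4,086.49
Payment period 5: $4,086.49 +$138.94 interest = $4,225.43; pay $2,151.21 → $2,074.22
Payment period 6: $2,074.22 +$70.52 interest = $2,144.74; pay $2,144.74 → $0.00
Total interest: $330.99 + $330.99 + $269.10 + $205.11 + $138.94 + $70.52 = $1,345.65

$1,345.65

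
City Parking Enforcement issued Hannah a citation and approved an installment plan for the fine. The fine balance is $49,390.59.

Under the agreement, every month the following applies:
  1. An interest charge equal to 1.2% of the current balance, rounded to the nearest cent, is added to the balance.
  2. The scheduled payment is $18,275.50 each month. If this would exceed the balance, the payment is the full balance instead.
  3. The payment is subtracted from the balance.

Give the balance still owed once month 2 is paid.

Month 1: $49,390.59 +$592.69 interest = $49,983.28; pay $18,275.50 → $31,707.78
Month 2: $31,707.78 +$380.49 interest = $32,088.27; pay $18,275.50 → $13,812.77

$13,812.77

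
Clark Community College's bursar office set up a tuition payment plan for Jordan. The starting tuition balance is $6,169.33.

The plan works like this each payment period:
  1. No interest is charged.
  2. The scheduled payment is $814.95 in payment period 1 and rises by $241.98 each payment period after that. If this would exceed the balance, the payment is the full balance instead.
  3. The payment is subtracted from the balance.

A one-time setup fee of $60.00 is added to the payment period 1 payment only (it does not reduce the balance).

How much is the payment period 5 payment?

# | Opening | Payment | Fee | End bal
1 | $6,169.33 | $814.95 | $60.00 | $5,354.38
2 | $5,354.38 | $1,056.93 | — | $4,297.45
3 | $4,297.45 | $1,298.91 | — | $2,998.54
4 | $2,998.54 | $1,540.89 | — | $1,457.65
5 | $1,457.65 | $1,457.65 | — | $0.00

$1,457.65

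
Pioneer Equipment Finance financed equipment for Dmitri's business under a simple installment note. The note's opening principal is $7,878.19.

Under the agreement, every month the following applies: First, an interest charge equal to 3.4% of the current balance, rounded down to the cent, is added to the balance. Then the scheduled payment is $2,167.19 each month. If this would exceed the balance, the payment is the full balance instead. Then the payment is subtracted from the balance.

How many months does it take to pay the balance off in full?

4

# | Opening | Interest | Payment | End bal
1 | $7,878.19 | $267.85 | $2,167.19 | $5,978.85
2 | $5,978.85 | $203.28 | $2,167.19 | $4,014.94
3 | $4,014.94 | $136.50 | $2,167.19 | $1,984.25
4 | $1,984.25 | $67.46 | $2,051.71 | $0.00
Balance reaches $0.00 in month 4.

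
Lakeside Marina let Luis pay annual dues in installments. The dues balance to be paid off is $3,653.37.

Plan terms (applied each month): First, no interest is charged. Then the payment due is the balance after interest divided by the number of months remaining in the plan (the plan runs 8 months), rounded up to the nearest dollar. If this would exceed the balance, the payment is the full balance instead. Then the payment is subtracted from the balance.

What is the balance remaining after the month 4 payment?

Month 1: $3,653.37 − $457.00 → $3,196.37
Month 2: $3,196.37 − $457.00 → $2,739.37
Month 3: $2,739.37 − $457.00 → $2,282.37
Month 4: $2,282.37 − $457.00 → $1,825.37

$1,825.37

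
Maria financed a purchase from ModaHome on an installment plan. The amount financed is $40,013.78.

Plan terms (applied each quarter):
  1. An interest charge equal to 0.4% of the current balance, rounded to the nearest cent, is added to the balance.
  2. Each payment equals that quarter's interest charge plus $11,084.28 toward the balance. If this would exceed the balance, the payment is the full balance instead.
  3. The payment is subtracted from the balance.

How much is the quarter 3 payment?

# | Opening | Interest | Payment | End bal
1 | $40,013.78 | $160.06 | $11,244.34 | $28,929.50
2 | $28,929.50 | $115.72 | $11,200.00 | $17,845.22
3 | $17,845.22 | $71.38 | $11,155.66 | $6,760.94

$11,155.66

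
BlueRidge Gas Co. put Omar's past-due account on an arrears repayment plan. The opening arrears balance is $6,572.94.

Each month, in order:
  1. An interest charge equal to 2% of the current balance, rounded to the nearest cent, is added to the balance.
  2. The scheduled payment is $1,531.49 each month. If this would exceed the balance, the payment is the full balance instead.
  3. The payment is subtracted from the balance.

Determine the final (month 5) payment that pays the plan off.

Month 1: opening $6,572.94; interest $131.46 → $6,704.40; payment $1,531.49; balance $5,172.91
Month 2: opening $5,172.91; interest $103.46 → $5,276.37; payment $1,531.49; balance $3,744.88
Month 3: opening $3,744.88; interest $74.90 → $3,819.78; payment $1,531.49; balance $2,288.29
Month 4: opening $2,288.29; interest $45.77 → $2,334.06; payment $1,531.49; balance $802.57
Month 5: opening $802.57; interest $16.05 → $818.62; payment $818.62; balance $0.00

$818.62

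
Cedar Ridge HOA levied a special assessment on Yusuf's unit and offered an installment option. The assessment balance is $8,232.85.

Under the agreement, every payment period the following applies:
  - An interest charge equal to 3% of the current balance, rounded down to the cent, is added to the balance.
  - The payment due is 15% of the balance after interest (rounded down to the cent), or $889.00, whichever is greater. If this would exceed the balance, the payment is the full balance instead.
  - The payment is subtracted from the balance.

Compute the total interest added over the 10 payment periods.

# | Opening | Interest | Payment | End bal
1 | $8,232.85 | $246.98 | $1,271.97 | $7,207.86
2 | $7,207.86 | $216.23 | $1,113.61 | $6,310.48
3 | $6,310.48 | $189.31 | $974.96 | $5,524.83
4 | $5,524.83 | $165.74 | $889.00 | $4,801.57
5 | $4,801.57 | $144.04 | $889.00 | $4,056.61
6 | $4,056.61 | $121.69 | $889.00 | $3,289.30
7 | $3,289.30 | $98.67 | $889.00 | $2,498.97
8 | $2,498.97 | $74.96 | $889.00 | $1,684.93
9 | $1,684.93 | $50.54 | $889.00 | $846.47
10 | $846.47 | $25.39 | $871.86 | $0.00
Total interest: $246.98 + $216.23 + $189.31 + $165.74 + $144.04 + $121.69 + $98.67 + $74.96 + $50.54 + $25.39 = $1,333.55

$1,333.55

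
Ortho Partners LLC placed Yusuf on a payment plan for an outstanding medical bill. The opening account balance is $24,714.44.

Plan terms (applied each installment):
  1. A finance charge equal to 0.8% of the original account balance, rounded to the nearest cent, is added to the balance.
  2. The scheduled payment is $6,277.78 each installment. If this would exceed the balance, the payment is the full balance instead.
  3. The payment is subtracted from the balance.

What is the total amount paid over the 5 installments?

$25,703.04

# | Opening | Interest | Payment | End bal
1 | $24,714.44 | $197.72 | $6,277.78 | $18,634.38
2 | $18,634.38 | $197.72 | $6,277.78 | $12,554.32
3 | $12,554.32 | $197.72 | $6,277.78 | $6,474.26
4 | $6,474.26 | $197.72 | $6,277.78 | $394.20
5 | $394.20 | $197.72 | $591.92 | $0.00
Total paid: $25,703.04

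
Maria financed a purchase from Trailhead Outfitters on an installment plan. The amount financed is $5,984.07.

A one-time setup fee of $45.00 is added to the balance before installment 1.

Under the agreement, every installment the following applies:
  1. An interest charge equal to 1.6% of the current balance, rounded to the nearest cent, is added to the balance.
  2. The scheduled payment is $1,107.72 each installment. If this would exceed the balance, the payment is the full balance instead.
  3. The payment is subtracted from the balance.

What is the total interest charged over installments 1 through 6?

$330.86

Installment 1: opening $6,029.07; interest $96.47 → $6,125.54; payment $1,107.72; balance $5,017.82
Installment 2: opening $5,017.82; interest $80.29 → $5,098.11; payment $1,107.72; balance $3,990.39
Installment 3: opening $3,990.39; interest $63.85 → $4,054.24; payment $1,107.72; balance $2,946.52
Installment 4: opening $2,946.52; interest $47.14 → $2,993.66; payment $1,107.72; balance $1,885.94
Installment 5: opening $1,885.94; interest $30.18 → $1,916.12; payment $1,107.72; balance $808.40
Installment 6: opening $808.40; interest $12.93 → $821.33; payment $821.33; balance $0.00
Total interest: $96.47 + $80.29 + $63.85 + $47.14 + $30.18 + $12.93 = $330.86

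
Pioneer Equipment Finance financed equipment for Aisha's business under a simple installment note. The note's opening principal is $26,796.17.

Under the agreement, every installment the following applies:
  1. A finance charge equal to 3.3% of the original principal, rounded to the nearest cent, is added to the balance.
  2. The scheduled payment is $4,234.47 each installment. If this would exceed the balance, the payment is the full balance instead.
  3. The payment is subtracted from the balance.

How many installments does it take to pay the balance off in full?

Installment 1: $26,796.17 +$884.27 interest = $27,680.44; pay $4,234.47 → $23,445.97
Installment 2: $23,445.97 +$884.27 interest = $24,330.24; pay $4,234.47 → $20,095.77
Installment 3: $20,095.77 +$884.27 interest = $20,980.04; pay $4,234.47 → $16,745.57
Installment 4: $16,745.57 +$884.27 interest = $17,629.84; pay $4,234.47 → $13,395.37
Installment 5: $13,395.37 +$884.27 interest = $14,279.64; pay $4,234.47 → $10,045.17
Installment 6: $10,045.17 +$884.27 interest = $10,929.44; pay $4,234.47 → $6,694.97
Installment 7: $6,694.97 +$884.27 interest = $7,579.24; pay $4,234.47 → $3,344.77
Installment 8: $3,344.77 +$884.27 interest = $4,229.04; pay $4,229.04 → $0.00
Balance reaches $0.00 in installment 8.

8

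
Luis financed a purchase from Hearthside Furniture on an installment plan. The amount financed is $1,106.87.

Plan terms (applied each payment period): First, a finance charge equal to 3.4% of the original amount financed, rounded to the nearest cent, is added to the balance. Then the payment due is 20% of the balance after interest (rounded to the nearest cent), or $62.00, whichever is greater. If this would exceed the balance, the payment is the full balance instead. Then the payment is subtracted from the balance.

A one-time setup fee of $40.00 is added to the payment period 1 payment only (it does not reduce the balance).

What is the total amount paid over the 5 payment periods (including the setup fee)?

Payment period 1: opening $1,106.87; interest $37.63 → $1,144.50; payment $228.90 (+ $40.00 fee); balance $915.60
Payment period 2: opening $915.60; interest $37.63 → $953.23; payment $190.65; balance $762.58
Payment period 3: opening $762.58; interest $37.63 → $800.21; payment $160.04; balance $640.17
Payment period 4: opening $640.17; interest $37.63 → $677.80; payment $135.56; balance $542.24
Payment period 5: opening $542.24; interest $37.63 → $579.87; payment $115.97; balance $463.90
Total paid: $871.12

$871.12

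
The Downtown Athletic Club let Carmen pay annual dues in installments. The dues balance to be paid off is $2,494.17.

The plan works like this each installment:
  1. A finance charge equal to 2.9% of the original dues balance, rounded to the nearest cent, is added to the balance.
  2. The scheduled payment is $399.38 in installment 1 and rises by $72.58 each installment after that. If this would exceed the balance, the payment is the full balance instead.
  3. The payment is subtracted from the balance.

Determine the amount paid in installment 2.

# | Opening | Interest | Payment | End bal
1 | $2,494.17 | $72.33 | $399.38 | $2,167.12
2 | $2,167.12 | $72.33 | $471.96 | $1,767.49

$471.96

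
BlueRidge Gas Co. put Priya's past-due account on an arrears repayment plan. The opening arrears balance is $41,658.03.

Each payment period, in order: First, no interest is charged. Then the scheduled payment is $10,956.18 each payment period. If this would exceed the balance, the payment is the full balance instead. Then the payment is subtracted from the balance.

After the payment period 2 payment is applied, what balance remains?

Payment period 1: opening $41,658.03; payment $10,956.18; balance $30,701.85
Payment period 2: opening $30,701.85; payment $10,956.18; balance $19,745.67

$19,745.67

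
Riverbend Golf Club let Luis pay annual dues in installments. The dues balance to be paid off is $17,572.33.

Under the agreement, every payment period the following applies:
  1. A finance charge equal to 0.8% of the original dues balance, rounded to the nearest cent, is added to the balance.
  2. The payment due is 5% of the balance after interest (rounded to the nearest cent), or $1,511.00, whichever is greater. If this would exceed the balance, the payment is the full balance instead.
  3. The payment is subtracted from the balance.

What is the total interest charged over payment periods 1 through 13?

$1,827.54

Payment period 1: $17,572.33 +$140.58 interest = $17,712.91; pay $1,511.00 → $16,201.91
Payment period 2: $16,201.91 +$140.58 interest = $16,342.49; pay $1,511.00 → $14,831.49
Payment period 3: $14,831.49 +$140.58 interest = $14,972.07; pay $1,511.00 → $13,461.07
Payment period 4: $13,461.07 +$140.58 interest = $13,601.65; pay $1,511.00 → $12,090.65
Payment period 5: $12,090.65 +$140.58 interest = $12,231.23; pay $1,511.00 → $10,720.23
Payment period 6: $10,720.23 +$140.58 interest = $10,860.81; pay $1,511.00 → $9,349.81
Payment period 7: $9,349.81 +$140.58 interest = $9,490.39; pay $1,511.00 → $7,979.39
Payment period 8: $7,979.39 +$140.58 interest = $8,119.97; pay $1,511.00 → $6,608.97
Payment period 9: $6,608.97 +$140.58 interest = $6,749.55; pay $1,511.00 → $5,238.55
Payment period 10: $5,238.55 +$140.58 interest = $5,379.13; pay $1,511.00 → $3,868.13
Payment period 11: $3,868.13 +$140.58 interest = $4,008.71; pay $1,511.00 → $2,497.71
Payment period 12: $2,497.71 +$140.58 interest = $2,638.29; pay $1,511.00 → $1,127.29
Payment period 13: $1,127.29 +$140.58 interest = $1,267.87; pay $1,267.87 → $0.00
Total interest: $140.58 + $140.58 + $140.58 + $140.58 + $140.58 + $140.58 + $140.58 + $140.58 + $140.58 + $140.58 + $140.58 + $140.58 + $140.58 = $1,827.54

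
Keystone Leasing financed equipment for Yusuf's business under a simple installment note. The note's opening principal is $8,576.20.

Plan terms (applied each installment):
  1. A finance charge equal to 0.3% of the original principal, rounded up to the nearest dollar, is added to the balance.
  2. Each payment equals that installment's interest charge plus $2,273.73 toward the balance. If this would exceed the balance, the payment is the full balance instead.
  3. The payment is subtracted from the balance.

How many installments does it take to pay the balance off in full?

Installment 1: opening $8,576.20; interest $26.00 → $8,602.20; payment $2,299.73; balance $6,302.47
Installment 2: opening $6,302.47; interest $26.00 → $6,328.47; payment $2,299.73; balance $4,028.74
Installment 3: opening $4,028.74; interest $26.00 → $4,054.74; payment $2,299.73; balance $1,755.01
Installment 4: opening $1,755.01; interest $26.00 → $1,781.01; payment $1,781.01; balance $0.00
Balance reaches $0.00 in installment 4.

4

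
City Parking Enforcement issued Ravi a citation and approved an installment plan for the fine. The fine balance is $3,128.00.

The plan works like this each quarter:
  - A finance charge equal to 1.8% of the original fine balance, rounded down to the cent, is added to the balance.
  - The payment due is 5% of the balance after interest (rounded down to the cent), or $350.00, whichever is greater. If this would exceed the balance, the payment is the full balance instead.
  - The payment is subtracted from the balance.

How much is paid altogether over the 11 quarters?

$3,747.30

Quarter 1: opening $3,128.00; interest $56.30 → $3,184.30; payment $350.00; balance $2,834.30
Quarter 2: opening $2,834.30; interest $56.30 → $2,890.60; payment $350.00; balance $2,540.60
Quarter 3: opening $2,540.60; interest $56.30 → $2,596.90; payment $350.00; balance $2,246.90
Quarter 4: opening $2,246.90; interest $56.30 → $2,303.20; payment $350.00; balance $1,953.20
Quarter 5: opening $1,953.20; interest $56.30 → $2,009.50; payment $350.00; balance $1,659.50
Quarter 6: opening $1,659.50; interest $56.30 → $1,715.80; payment $350.00; balance $1,365.80
Quarter 7: opening $1,365.80; interest $56.30 → $1,422.10; payment $350.00; balance $1,072.10
Quarter 8: opening $1,072.10; interest $56.30 → $1,128.40; payment $350.00; balance $778.40
Quarter 9: opening $778.40; interest $56.30 → $834.70; payment $350.00; balance $484.70
Quarter 10: opening $484.70; interest $56.30 → $541.00; payment $350.00; balance $191.00
Quarter 11: opening $191.00; interest $56.30 → $247.30; payment $247.30; balance $0.00
Total paid: $3,747.30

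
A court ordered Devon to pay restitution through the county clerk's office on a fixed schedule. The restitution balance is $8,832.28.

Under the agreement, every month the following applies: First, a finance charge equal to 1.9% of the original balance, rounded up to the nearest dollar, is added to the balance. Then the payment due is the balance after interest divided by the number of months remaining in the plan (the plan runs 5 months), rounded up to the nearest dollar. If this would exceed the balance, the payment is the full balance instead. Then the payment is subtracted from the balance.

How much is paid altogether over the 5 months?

$9,672.28

# | Opening | Interest | Payment | End bal
1 | $8,832.28 | $168.00 | $1,801.00 | $7,199.28
2 | $7,199.28 | $168.00 | $1,842.00 | $5,525.28
3 | $5,525.28 | $168.00 | $1,898.00 | $3,795.28
4 | $3,795.28 | $168.00 | $1,982.00 | $1,981.28
5 | $1,981.28 | $168.00 | $2,149.28 | $0.00
Total paid: $9,672.28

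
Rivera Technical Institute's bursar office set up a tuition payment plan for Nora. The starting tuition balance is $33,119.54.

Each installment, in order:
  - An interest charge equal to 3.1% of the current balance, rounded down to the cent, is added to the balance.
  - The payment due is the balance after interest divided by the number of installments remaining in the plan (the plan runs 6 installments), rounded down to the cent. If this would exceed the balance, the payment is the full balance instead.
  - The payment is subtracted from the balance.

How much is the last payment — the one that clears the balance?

# | Opening | Interest | Payment | End bal
1 | $33,119.54 | $1,026.70 | $5,691.04 | $28,455.20
2 | $28,455.20 | $882.11 | $5,867.46 | $23,469.85
3 | $23,469.85 | $727.56 | $6,049.35 | $18,148.06
4 | $18,148.06 | $562.58 | $6,236.88 | $12,473.76
5 | $12,473.76 | $386.68 | $6,430.22 | $6,430.22
6 | $6,430.22 | $199.33 | $6,629.55 | $0.00

$6,629.55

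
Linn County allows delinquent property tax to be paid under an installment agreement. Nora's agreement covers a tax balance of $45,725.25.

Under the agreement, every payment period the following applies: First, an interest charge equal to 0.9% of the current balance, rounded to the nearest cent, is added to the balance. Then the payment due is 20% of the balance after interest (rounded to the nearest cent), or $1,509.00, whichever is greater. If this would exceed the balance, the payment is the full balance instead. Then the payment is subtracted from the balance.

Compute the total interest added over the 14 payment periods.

$1,991.69

# | Opening | Interest | Payment | End bal
1 | $45,725.25 | $411.53 | $9,227.36 | $36,909.42
2 | $36,909.42 | $332.18 | $7,448.32 | $29,793.28
3 | $29,793.28 | $268.14 | $6,012.28 | $24,049.14
4 | $24,049.14 | $216.44 | $4,853.12 | $19,412.46
5 | $19,412.46 | $174.71 | $3,917.43 | $15,669.74
6 | $15,669.74 | $141.03 | $3,162.15 | $12,648.62
7 | $12,648.62 | $113.84 | $2,552.49 | $10,209.97
8 | $10,209.97 | $91.89 | $2,060.37 | $8,241.49
9 | $8,241.49 | $74.17 | $1,663.13 | $6,652.53
10 | $6,652.53 | $59.87 | $1,509.00 | $5,203.40
11 | $5,203.40 | $46.83 | $1,509.00 | $3,741.23
12 | $3,741.23 | $33.67 | $1,509.00 | $2,265.90
13 | $2,265.90 | $20.39 | $1,509.00 | $777.29
14 | $777.29 | $7.00 | $784.29 | $0.00
Total interest: $411.53 + $332.18 + $268.14 + $216.44 + $174.71 + $141.03 + $113.84 + $91.89 + $74.17 + $59.87 + $46.83 + $33.67 + $20.39 + $7.00 = $1,991.69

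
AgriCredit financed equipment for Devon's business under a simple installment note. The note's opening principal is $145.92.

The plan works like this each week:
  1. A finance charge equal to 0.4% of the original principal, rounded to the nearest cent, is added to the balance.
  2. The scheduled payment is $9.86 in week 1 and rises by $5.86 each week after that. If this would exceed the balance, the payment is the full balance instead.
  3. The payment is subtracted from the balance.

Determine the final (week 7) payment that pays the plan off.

$2.92

Week 1: $145.92 +$0.58 interest = $146.50; pay $9.86 → $136.64
Week 2: $136.64 +$0.58 interest = $137.22; pay $15.72 → $121.50
Week 3: $121.50 +$0.58 interest = $122.08; pay $21.58 → $100.50
Week 4: $100.50 +$0.58 interest = $101.08; pay $27.44 → $73.64
Week 5: $73.64 +$0.58 interest = $74.22; pay $33.30 → $40.92
Week 6: $40.92 +$0.58 interest = $41.50; pay $39.16 → $2.34
Week 7: $2.34 +$0.58 interest = $2.92; pay $2.92 → $0.00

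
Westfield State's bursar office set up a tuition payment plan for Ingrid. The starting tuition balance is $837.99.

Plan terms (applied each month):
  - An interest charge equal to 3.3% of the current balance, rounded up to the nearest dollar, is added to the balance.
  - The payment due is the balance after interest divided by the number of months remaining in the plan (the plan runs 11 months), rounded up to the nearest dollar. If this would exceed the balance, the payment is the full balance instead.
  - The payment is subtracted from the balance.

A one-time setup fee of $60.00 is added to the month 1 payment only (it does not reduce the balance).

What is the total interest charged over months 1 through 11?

Month 1: opening $837.99; interest $28.00 → $865.99; payment $79.00 (+ $60.00 fee); balance $786.99
Month 2: opening $786.99; interest $26.00 → $812.99; payment $82.00; balance $730.99
Month 3: opening $730.99; interest $25.00 → $755.99; payment $84.00; balance $671.99
Month 4: opening $671.99; interest $23.00 → $694.99; payment $87.00; balance $607.99
Month 5: opening $607.99; interest $21.00 → $628.99; payment $90.00; balance $538.99
Month 6: opening $538.99; interest $18.00 → $556.99; payment $93.00; balance $463.99
Month 7: opening $463.99; interest $16.00 → $479.99; payment $96.00; balance $383.99
Month 8: opening $383.99; interest $13.00 → $396.99; payment $100.00; balance $296.99
Month 9: opening $296.99; interest $10.00 → $306.99; payment $103.00; balance $203.99
Month 10: opening $203.99; interest $7.00 → $210.99; payment $106.00; balance $104.99
Month 11: opening $104.99; interest $4.00 → $108.99; payment $108.99; balance $0.00
Total interest: $28.00 + $26.00 + $25.00 + $23.00 + $21.00 + $18.00 + $16.00 + $13.00 + $10.00 + $7.00 + $4.00 = $191.00

$191.00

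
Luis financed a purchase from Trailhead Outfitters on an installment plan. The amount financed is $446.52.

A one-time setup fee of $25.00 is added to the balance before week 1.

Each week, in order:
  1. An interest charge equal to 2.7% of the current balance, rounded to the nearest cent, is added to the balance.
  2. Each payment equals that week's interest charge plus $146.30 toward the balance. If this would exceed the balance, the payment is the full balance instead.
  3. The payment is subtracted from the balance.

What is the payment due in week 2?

$155.08

# | Opening | Interest | Payment | End bal
1 | $471.52 | $12.73 | $159.03 | $325.22
2 | $325.22 | $8.78 | $155.08 | $178.92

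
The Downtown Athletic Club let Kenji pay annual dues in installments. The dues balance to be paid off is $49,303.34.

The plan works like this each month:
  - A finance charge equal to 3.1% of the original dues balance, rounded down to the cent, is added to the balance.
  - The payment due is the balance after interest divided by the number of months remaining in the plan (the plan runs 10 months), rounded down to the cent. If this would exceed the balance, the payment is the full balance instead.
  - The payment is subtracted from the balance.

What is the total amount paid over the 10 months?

# | Opening | Interest | Payment | End bal
1 | $49,303.34 | $1,528.40 | $5,083.17 | $45,748.57
2 | $45,748.57 | $1,528.40 | $5,252.99 | $42,023.98
3 | $42,023.98 | $1,528.40 | $5,444.04 | $38,108.34
4 | $38,108.34 | $1,528.40 | $5,662.39 | $33,974.35
5 | $33,974.35 | $1,528.40 | $5,917.12 | $29,585.63
6 | $29,585.63 | $1,528.40 | $6,222.80 | $24,891.23
7 | $24,891.23 | $1,528.40 | $6,604.90 | $19,814.73
8 | $19,814.73 | $1,528.40 | $7,114.37 | $14,228.76
9 | $14,228.76 | $1,528.40 | $7,878.58 | $7,878.58
10 | $7,878.58 | $1,528.40 | $9,406.98 | $0.00
Total paid: $64,587.34

$64,587.34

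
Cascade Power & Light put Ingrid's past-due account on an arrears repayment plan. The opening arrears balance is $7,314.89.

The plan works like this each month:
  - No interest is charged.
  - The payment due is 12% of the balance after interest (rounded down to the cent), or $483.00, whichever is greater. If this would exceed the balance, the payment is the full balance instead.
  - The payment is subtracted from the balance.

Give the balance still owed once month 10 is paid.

Month 1: $7,314.89 − $877.78 → $6,437.11
Month 2: $6,437.11 − $772.45 → $5,664.66
Month 3: $5,664.66 − $679.75 → $4,984.91
Month 4: $4,984.91 − $598.18 → $4,386.73
Month 5: $4,386.73 − $526.40 → $3,860.33
Month 6: $3,860.33 − $483.00 → $3,377.33
Month 7: $3,377.33 − $483.00 → $2,894.33
Month 8: $2,894.33 − $483.00 → $2,411.33
Month 9: $2,411.33 − $483.00 → $1,928.33
Month 10: $1,928.33 − $483.00 → $1,445.33

$1,445.33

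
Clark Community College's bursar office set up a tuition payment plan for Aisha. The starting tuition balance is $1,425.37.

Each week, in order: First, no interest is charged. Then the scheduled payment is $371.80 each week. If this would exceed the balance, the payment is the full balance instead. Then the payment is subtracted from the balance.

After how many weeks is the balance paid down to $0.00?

4

Week 1: opening $1,425.37; payment $371.80; balance $1,053.57
Week 2: opening $1,053.57; payment $371.80; balance $681.77
Week 3: opening $681.77; payment $371.80; balance $309.97
Week 4: opening $309.97; payment $309.97; balance $0.00
Balance reaches $0.00 in week 4.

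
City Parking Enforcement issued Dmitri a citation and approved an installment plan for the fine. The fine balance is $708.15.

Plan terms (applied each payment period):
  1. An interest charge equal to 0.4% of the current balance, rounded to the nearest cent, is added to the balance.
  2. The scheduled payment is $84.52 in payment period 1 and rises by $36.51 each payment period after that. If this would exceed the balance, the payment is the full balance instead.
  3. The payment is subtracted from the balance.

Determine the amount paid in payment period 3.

$157.54

# | Opening | Interest | Payment | End bal
1 | $708.15 | $2.83 | $84.52 | $626.46
2 | $626.46 | $2.51 | $121.03 | $507.94
3 | $507.94 | $2.03 | $157.54 | $352.43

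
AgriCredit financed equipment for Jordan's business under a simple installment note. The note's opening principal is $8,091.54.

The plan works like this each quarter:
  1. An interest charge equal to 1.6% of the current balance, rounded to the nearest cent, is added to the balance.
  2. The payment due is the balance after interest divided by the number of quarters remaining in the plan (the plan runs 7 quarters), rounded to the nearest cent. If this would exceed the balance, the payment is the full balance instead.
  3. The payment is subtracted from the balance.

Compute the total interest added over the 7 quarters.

$534.77

Quarter 1: opening $8,091.54; interest $129.46 → $8,221.00; payment $1,174.43; balance $7,046.57
Quarter 2: opening $7,046.57; interest $112.75 → $7,159.32; payment $1,193.22; balance $5,966.10
Quarter 3: opening $5,966.10; interest $95.46 → $6,061.56; payment $1,212.31; balance $4,849.25
Quarter 4: opening $4,849.25; interest $77.59 → $4,926.84; payment $1,231.71; balance $3,695.13
Quarter 5: opening $3,695.13; interest $59.12 → $3,754.25; payment $1,251.42; balance $2,502.83
Quarter 6: opening $2,502.83; interest $40.05 → $2,542.88; payment $1,271.44; balance $1,271.44
Quarter 7: opening $1,271.44; interest $20.34 → $1,291.78; payment $1,291.78; balance $0.00
Total interest: $129.46 + $112.75 + $95.46 + $77.59 + $59.12 + $40.05 + $20.34 = $534.77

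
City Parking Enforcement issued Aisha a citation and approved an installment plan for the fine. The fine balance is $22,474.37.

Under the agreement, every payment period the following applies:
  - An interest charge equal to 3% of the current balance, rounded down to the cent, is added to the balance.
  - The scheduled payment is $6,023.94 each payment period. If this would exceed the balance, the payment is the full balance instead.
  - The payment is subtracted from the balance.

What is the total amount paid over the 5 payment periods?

$24,191.71

Payment period 1: opening $22,474.37; interest $674.23 → $23,148.60; payment $6,023.94; balance $17,124.66
Payment period 2: opening $17,124.66; interest $513.73 → $17,638.39; payment $6,023.94; balance $11,614.45
Payment period 3: opening $11,614.45; interest $348.43 → $11,962.88; payment $6,023.94; balance $5,938.94
Payment period 4: opening $5,938.94; interest $178.16 → $6,117.10; payment $6,023.94; balance $93.16
Payment period 5: opening $93.16; interest $2.79 → $95.95; payment $95.95; balance $0.00
Total paid: $24,191.71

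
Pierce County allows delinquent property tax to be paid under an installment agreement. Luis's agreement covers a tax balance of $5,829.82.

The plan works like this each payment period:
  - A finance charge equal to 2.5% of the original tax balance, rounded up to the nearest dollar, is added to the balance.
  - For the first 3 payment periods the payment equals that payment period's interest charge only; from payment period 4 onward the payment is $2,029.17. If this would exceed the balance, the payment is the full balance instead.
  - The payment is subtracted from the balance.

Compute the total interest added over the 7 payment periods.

# | Opening | Interest | Payment | End bal
1 | $5,829.82 | $146.00 | $146.00 | $5,829.82
2 | $5,829.82 | $146.00 | $146.00 | $5,829.82
3 | $5,829.82 | $146.00 | $146.00 | $5,829.82
4 | $5,829.82 | $146.00 | $2,029.17 | $3,946.65
5 | $3,946.65 | $146.00 | $2,029.17 | $2,063.48
6 | $2,063.48 | $146.00 | $2,029.17 | $180.31
7 | $180.31 | $146.00 | $326.31 | $0.00
Total interest: $146.00 + $146.00 + $146.00 + $146.00 + $146.00 + $146.00 + $146.00 = $1,022.00

$1,022.00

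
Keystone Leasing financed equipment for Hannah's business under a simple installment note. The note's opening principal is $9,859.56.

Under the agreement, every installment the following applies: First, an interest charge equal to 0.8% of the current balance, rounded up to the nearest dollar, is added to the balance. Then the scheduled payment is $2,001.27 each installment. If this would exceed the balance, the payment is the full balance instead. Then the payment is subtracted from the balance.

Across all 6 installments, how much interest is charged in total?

Installment 1: opening $9,859.56; interest $79.00 → $9,938.56; payment $2,001.27; balance $7,937.29
Installment 2: opening $7,937.29; interest $64.00 → $8,001.29; payment $2,001.27; balance $6,000.02
Installment 3: opening $6,000.02; interest $49.00 → $6,049.02; payment $2,001.27; balance $4,047.75
Installment 4: opening $4,047.75; interest $33.00 → $4,080.75; payment $2,001.27; balance $2,079.48
Installment 5: opening $2,079.48; interest $17.00 → $2,096.48; payment $2,001.27; balance $95.21
Installment 6: opening $95.21; interest $1.00 → $96.21; payment $96.21; balance $0.00
Total interest: $79.00 + $64.00 + $49.00 + $33.00 + $17.00 + $1.00 = $243.00

$243.00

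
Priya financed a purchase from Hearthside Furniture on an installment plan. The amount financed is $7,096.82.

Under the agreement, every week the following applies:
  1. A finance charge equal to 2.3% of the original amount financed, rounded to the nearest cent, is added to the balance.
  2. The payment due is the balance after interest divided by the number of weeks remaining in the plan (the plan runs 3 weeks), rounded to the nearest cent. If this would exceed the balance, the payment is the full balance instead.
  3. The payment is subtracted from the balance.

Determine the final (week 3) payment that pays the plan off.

# | Opening | Interest | Payment | End bal
1 | $7,096.82 | $163.23 | $2,420.02 | $4,840.03
2 | $4,840.03 | $163.23 | $2,501.63 | $2,501.63
3 | $2,501.63 | $163.23 | $2,664.86 | $0.00

$2,664.86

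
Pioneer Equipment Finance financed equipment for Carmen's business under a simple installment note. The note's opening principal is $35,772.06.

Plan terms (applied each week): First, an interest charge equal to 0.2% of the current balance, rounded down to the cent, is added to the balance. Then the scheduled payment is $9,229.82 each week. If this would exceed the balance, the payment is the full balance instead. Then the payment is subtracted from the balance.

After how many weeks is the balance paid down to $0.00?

# | Opening | Interest | Payment | End bal
1 | $35,772.06 | $71.54 | $9,229.82 | $26,613.78
2 | $26,613.78 | $53.22 | $9,229.82 | $17,437.18
3 | $17,437.18 | $34.87 | $9,229.82 | $8,242.23
4 | $8,242.23 | $16.48 | $8,258.71 | $0.00
Balance reaches $0.00 in week 4.

4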